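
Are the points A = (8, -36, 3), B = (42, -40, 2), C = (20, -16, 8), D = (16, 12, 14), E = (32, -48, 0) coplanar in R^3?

The plane through A, B, C has normal n = AB × AC = (0, -182, 728) and equation n·P = 8736.
Checking the remaining points: n·D = 8008, n·E = 8736.
Since n·D = 8008 ≠ 8736, D is off the plane and the points are not all coplanar.

No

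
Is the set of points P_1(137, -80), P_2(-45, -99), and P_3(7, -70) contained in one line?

No

P_1P_2 = (-182, -19), P_1P_3 = (-130, 10).
If collinear, P_1P_3 would be a scalar multiple of P_1P_2. But (-182)·(10) ≠ (-19)·(-130) (difference -4290), so they are not parallel; the points are not collinear.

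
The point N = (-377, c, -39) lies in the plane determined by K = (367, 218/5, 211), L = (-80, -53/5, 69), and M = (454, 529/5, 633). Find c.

Coplanarity requires KL · (KM × KN) = 0.
KL = (-447, -271/5, -142), KM = (87, 311/5, 422); the triple product is linear in c with coefficient 176280 and constant term 8531952.
Setting it to zero: c = -242/5.

-242/5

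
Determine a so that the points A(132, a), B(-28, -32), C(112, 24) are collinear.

32

Collinearity: (A − B) must be parallel to (C − B) = (140, 56).
Cross-multiplying the components: (a − (-32))·(140) = (160)·(56).
Solving gives a = 32.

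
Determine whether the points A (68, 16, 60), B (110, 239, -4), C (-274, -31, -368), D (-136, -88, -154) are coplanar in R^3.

A normal to the plane through A, B, C is n = AB × AC = (-98452, 39864, 74292).
The plane has equation n·P = -1599392. For D: n·D = -1559528.
-1559528 ≠ -1599392, so D is off the plane.

No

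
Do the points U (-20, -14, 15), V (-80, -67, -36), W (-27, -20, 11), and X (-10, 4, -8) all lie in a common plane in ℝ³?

With U as base: UV = (-60, -53, -51), UW = (-7, -6, -4), UX = (10, 18, -23).
UW × UX = (210, -201, -66).
UV · (UW × UX) = 1419.
Since 1419 ≠ 0, the four points are not coplanar.

No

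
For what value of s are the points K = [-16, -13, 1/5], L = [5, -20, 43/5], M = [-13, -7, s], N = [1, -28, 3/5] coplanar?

Coplanarity ⇔ det[KL; KM; KN] = 0.
Expanding, this is linear in s: (196)s + (-6076/5) = 0.
So s = 31/5.

31/5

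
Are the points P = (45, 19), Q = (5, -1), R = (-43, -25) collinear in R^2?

PQ = (-40, -20), PR = (-88, -44).
Checking proportionality: PR = 11/5·PQ, so the vectors are parallel and the points are collinear.

Yes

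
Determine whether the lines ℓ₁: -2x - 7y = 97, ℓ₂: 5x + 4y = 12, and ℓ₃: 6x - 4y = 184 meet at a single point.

Intersecting ℓ₁ and ℓ₂: solving the 2×2 system gives (x, y) = (472/27, -509/27).
Substitute into ℓ₃: (6)(472/27) + (-4)(-509/27) = 4868/27.
But ℓ₃ requires 184 ≠ 4868/27, so the three lines have no common point.

No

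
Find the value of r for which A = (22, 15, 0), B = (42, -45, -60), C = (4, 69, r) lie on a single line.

54

Collinearity requires AB × AC = 0; each component is linear in r.
The x-component gives (-60)r + (3240) = 0, so r = 54.
The remaining components then also vanish.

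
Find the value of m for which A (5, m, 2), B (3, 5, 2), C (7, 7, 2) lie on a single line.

Collinearity requires AB × AC = 0; each component is linear in m.
The z-component gives (4)m + (-24) = 0, so m = 6.
The remaining components then also vanish.

6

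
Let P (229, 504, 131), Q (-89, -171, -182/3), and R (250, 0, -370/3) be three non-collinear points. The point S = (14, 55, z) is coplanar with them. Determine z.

The plane through P, Q, R has equation 75075x − 84903y + 174447z = -2746380.
Substituting S: (174447)z + (-3618615) = -2746380, so z = 5.

5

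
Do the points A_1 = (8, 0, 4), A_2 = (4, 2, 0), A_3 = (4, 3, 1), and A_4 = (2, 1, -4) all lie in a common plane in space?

A normal to the plane through A_1, A_2, A_3 is n = A_1A_2 × A_1A_3 = (6, 4, -4).
The plane has equation n·P = 32. For A_4: n·A_4 = 32.
Equal, so A_4 lies in the plane and all four are coplanar.

Yes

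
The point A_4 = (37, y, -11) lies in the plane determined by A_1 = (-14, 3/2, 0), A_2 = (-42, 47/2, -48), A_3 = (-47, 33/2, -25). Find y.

The plane through A_1, A_2, A_3 has equation 170x + 884y + 306z = -1054.
Substituting A_4: (884)y + (2924) = -1054, so y = -9/2.

-9/2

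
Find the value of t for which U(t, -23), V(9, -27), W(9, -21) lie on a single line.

Collinearity: (U − V) must be parallel to (W − V) = (0, 6).
Cross-multiplying the components: (t − 9)·(6) = (4)·(0).
Solving gives t = 9.

9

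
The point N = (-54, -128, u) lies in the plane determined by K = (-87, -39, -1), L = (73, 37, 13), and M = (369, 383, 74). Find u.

-16

Coplanarity requires KL · (KM × KN) = 0.
KL = (160, 76, 14), KM = (456, 422, 75); the triple product is linear in u with coefficient 32864 and constant term 525824.
Setting it to zero: u = -16.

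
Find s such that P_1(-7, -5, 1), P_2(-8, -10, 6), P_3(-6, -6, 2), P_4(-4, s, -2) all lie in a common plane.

Normal to plane P_1P_2P_3: n = (0, 6, 6); plane equation n·P = -24.
Requiring n·P_4 = -24: (6)s + (-12) = -24.
So s = -2.

-2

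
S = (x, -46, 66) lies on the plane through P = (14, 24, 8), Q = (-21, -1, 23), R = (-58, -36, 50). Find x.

A normal to the plane is n = PQ × PR = (-150, 390, 300).
S lies in the plane iff n · PS = 0.
This gives (-150)x + (-7800) = 0, so x = -52.

-52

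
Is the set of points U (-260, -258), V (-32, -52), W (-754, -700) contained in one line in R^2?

No

UV = (228, 206), UW = (-494, -442).
Twice the signed area of △UVW is (228)(-442) − (206)(-494) = 988.
The area is nonzero, so the three points are not collinear.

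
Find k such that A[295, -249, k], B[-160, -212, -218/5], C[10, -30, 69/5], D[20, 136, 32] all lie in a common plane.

60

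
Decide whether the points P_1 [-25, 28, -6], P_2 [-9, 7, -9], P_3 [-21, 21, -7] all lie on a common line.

P_1P_2 = (16, -21, -3), P_1P_3 = (4, -7, -1).
P_1P_2 × P_1P_3 = (0, 4, -28).
The cross product is nonzero, so the points do not lie on one line.

No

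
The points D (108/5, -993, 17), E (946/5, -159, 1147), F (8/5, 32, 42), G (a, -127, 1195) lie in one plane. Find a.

Normal to plane DEF: n = (-1137400, -26790, 188470); plane equation n·P = 5238620.
Requiring n·G = 5238620: (-1137400)a + (228623980) = 5238620.
So a = 982/5.

982/5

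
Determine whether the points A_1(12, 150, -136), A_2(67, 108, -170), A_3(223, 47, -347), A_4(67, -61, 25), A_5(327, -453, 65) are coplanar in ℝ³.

No

The plane through A_1, A_2, A_3 has normal n = A_1A_2 × A_1A_3 = (5360, 4431, 3197) and equation n·P = 294178.
Checking the remaining points: n·A_4 = 168754, n·A_5 = -46718.
Since n·A_4 = 168754 ≠ 294178, A_4 is off the plane and the points are not all coplanar.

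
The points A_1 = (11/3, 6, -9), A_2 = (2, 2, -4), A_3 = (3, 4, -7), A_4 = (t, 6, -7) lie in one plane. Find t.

Normal to plane A_1A_2A_3: n = (2, 0, 2/3); plane equation n·P = 4/3.
Requiring n·A_4 = 4/3: (2)t + (-14/3) = 4/3.
So t = 3.

3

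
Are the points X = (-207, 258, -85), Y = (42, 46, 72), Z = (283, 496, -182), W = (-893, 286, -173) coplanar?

A normal to the plane through X, Y, Z is n = XY × XZ = (-16802, 101083, 163142).
The plane has equation n·P = 15690358. For W: n·W = 15690358.
Equal, so W lies in the plane and all four are coplanar.

Yes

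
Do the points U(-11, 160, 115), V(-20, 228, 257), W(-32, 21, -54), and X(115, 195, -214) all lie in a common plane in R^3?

Yes

The four points are coplanar iff the 3×3 determinant with rows UV, UW, UX is zero.
Rows: (-9, 68, 142), (-21, -139, -169), (126, 35, -329).
Expanding along the first row: (-9)(51646) − (68)(28203) + (142)(16779) = 0.
Zero determinant ⇒ coplanar.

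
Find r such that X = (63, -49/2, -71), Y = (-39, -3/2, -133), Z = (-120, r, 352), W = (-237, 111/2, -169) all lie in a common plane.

95

Normal to plane XYW: n = (2706, 8604, -1260); plane equation n·P = 49140.
Requiring n·Z = 49140: (8604)r + (-768240) = 49140.
So r = 95.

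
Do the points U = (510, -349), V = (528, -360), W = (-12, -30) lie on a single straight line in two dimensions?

Yes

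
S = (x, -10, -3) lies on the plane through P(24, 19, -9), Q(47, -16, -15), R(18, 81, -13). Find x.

Coplanarity requires PQ · (PR × PS) = 0.
PQ = (23, -35, -6), PR = (-6, 62, -4); the triple product is linear in x with coefficient 512 and constant term -8704.
Setting it to zero: x = 17.

17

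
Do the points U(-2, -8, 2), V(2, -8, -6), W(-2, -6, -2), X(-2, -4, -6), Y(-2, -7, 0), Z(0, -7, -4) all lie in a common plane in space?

The plane through U, V, W has normal n = UV × UW = (16, 16, 8) and equation n·P = -144.
Checking the remaining points: n·X = -144, n·Y = -144, n·Z = -144.
All equal -144, so all 6 points lie in one plane.

Yes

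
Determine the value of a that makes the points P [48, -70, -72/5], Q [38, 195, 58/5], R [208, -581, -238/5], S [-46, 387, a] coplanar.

Coplanarity ⇔ det[PQ; PR; PS] = 0.
Expanding, this is linear in a: (-37290)a + (790548) = 0.
So a = 106/5.

106/5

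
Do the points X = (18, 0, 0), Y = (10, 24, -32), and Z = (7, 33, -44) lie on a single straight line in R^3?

XY = (-8, 24, -32), XZ = (-11, 33, -44).
Each component of XZ is 11/8 times the corresponding component of XY, so XZ = 11/8·XY and the points are collinear.

Yes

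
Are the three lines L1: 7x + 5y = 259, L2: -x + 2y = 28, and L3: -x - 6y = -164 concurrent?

The three lines meet at one point iff the augmented coefficient matrix [aᵢ bᵢ cᵢ] has rank < 3, i.e. its determinant vanishes.
Here the determinant is -8.
Nonzero, so no common point exists.

No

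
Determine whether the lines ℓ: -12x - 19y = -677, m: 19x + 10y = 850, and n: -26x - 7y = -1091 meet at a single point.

No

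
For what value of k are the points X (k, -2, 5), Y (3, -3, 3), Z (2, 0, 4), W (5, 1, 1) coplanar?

The points are coplanar iff XY · (XZ × XW) = 0.
Expanding, this is linear in k: (10)k + (-10) = 0.
So k = 1.

1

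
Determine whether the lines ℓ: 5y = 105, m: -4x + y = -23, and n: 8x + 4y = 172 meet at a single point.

Yes

Lines aᵢx + bᵢy = cᵢ with pairwise distinct directions are concurrent exactly when det[aᵢ bᵢ cᵢ] = 0.
Here the determinant is 0.
It vanishes, so the lines are concurrent at (11, 21).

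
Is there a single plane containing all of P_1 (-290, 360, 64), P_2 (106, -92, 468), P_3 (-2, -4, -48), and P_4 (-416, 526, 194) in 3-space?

No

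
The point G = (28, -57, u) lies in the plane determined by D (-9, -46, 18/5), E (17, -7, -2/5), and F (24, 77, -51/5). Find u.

29/5

A normal to the plane is n = DE × DF = (-231/5, 1134/5, 1911).
G lies in the plane iff n · DG = 0.
This gives (1911)u + (-55419/5) = 0, so u = 29/5.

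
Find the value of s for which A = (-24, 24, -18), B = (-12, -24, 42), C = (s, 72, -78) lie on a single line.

-36

Direction AB = (12, -48, 60). From the y-coordinate of C, the parameter along the line is τ = (72 − 24)/(-48) = -1.
Then s = (-24) + (-1)·(12) = -36.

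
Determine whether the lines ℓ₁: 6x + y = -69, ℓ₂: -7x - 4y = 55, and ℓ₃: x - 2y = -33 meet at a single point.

No

Lines aᵢx + bᵢy = cᵢ with pairwise distinct directions are concurrent exactly when det[aᵢ bᵢ cᵢ] = 0.
Here the determinant is 34.
Nonzero, so no common point exists.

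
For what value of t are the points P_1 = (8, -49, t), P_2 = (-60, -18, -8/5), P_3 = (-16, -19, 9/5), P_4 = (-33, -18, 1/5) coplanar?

87/5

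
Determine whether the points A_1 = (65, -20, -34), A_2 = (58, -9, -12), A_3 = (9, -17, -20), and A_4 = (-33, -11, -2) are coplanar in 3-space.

No

The four points are coplanar iff the 3×3 determinant with rows A_1A_2, A_1A_3, A_1A_4 is zero.
Rows: (-7, 11, 22), (-56, 3, 14), (-98, 9, 32).
Expanding along the first row: (-7)(-30) − (11)(-420) + (22)(-210) = 210.
Nonzero ⇒ not coplanar.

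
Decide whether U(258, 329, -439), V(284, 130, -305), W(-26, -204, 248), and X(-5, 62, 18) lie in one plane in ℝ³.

With U as base: UV = (26, -199, 134), UW = (-284, -533, 687), UX = (-263, -267, 457).
UW × UX = (-60152, -50893, -64351).
UV · (UW × UX) = -59279.
Since -59279 ≠ 0, the four points are not coplanar.

No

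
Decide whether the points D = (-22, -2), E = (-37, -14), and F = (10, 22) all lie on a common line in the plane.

No

DE = (-15, -12), DF = (32, 24).
Twice the signed area of △DEF is (-15)(24) − (-12)(32) = 24.
The area is nonzero, so the three points are not collinear.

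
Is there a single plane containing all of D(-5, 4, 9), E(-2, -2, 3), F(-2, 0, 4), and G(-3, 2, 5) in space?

No

A normal to the plane through D, E, F is n = DE × DF = (6, -3, 6).
The plane has equation n·P = 12. For G: n·G = 6.
6 ≠ 12, so G is off the plane.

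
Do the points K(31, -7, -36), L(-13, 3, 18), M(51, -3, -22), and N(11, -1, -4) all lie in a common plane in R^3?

With K as base: KL = (-44, 10, 54), KM = (20, 4, 14), KN = (-20, 6, 32).
KM × KN = (44, -920, 200).
KL · (KM × KN) = -336.
Since -336 ≠ 0, the four points are not coplanar.

No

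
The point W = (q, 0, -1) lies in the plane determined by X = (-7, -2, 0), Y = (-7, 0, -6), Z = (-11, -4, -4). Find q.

Coplanarity requires XY · (XZ × XW) = 0.
XY = (0, 2, -6), XZ = (-4, -2, -4); the triple product is linear in q with coefficient -20 and constant term -100.
Setting it to zero: q = -5.

-5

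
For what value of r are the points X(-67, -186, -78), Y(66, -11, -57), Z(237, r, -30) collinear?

214

Direction XY = (133, 175, 21). From the x-coordinate of Z, the parameter along the line is τ = (237 − (-67))/133 = 16/7.
Then r = (-186) + 16/7·(175) = 214.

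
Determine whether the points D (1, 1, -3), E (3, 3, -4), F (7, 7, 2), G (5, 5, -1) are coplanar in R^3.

Yes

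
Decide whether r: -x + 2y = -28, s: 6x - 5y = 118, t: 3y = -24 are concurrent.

The three lines meet at one point iff the augmented coefficient matrix [aᵢ bᵢ cᵢ] has rank < 3, i.e. its determinant vanishes.
Here the determinant is 18.
Nonzero, so no common point exists.

No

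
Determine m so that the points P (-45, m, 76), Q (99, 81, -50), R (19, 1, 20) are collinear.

-63

Direction QR = (-80, -80, 70). From the x-coordinate of P, the parameter along the line is τ = (-45 − 99)/(-80) = 9/5.
Then m = 81 + 9/5·(-80) = -63.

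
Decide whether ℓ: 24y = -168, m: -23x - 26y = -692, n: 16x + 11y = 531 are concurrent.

Intersecting ℓ and m: solving the 2×2 system gives (x, y) = (38, -7).
Substitute into n: (16)(38) + (11)(-7) = 531.
This equals 531, so (38, -7) lies on all three lines and they are concurrent.

Yes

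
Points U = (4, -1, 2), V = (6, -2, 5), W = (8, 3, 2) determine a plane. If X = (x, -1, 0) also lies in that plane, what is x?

Coplanarity requires UV · (UW × UX) = 0.
UV = (2, -1, 3), UW = (4, 4, 0); the triple product is linear in x with coefficient -12 and constant term 24.
Setting it to zero: x = 2.

2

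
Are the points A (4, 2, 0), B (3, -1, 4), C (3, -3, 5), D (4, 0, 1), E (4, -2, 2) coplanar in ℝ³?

The plane through A, B, C has normal n = AB × AC = (5, 1, 2) and equation n·P = 22.
Checking the remaining points: n·D = 22, n·E = 22.
All equal 22, so all 5 points lie in one plane.

Yes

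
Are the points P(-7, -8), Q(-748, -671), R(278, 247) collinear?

Yes

PQ = (-741, -663), PR = (285, 255).
Checking proportionality: PR = -5/13·PQ, so the vectors are parallel and the points are collinear.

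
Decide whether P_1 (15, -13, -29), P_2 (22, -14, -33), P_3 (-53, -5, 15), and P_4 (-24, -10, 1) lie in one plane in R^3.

Yes

The four points are coplanar iff the 3×3 determinant with rows P_1P_2, P_1P_3, P_1P_4 is zero.
Rows: (7, -1, -4), (-68, 8, 44), (-39, 3, 30).
Expanding along the first row: (7)(108) − (-1)(-324) + (-4)(108) = 0.
Zero determinant ⇒ coplanar.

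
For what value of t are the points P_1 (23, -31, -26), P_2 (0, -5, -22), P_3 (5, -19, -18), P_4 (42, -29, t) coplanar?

-43

Normal to plane P_1P_2P_3: n = (160, 112, 192); plane equation n·P = -4784.
Requiring n·P_4 = -4784: (192)t + (3472) = -4784.
So t = -43.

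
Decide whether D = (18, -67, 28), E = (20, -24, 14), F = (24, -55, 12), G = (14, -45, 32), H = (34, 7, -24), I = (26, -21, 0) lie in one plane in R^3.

Yes

The plane through D, E, F has normal n = DE × DF = (-520, -52, -234) and equation n·P = -12428.
Checking the remaining points: n·G = -12428, n·H = -12428, n·I = -12428.
All equal -12428, so all 6 points lie in one plane.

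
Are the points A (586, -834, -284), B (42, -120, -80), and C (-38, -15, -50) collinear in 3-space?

Yes

AB = (-544, 714, 204), AC = (-624, 819, 234).
AB × AC = (0, 0, 0).
The cross product vanishes, so the three points are collinear.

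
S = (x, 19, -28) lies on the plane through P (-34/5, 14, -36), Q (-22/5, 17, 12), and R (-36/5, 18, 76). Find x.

13/5

Coplanarity requires PQ · (PR × PS) = 0.
PQ = (12/5, 3, 48), PR = (-2/5, 4, 112); the triple product is linear in x with coefficient 144 and constant term -1872/5.
Setting it to zero: x = 13/5.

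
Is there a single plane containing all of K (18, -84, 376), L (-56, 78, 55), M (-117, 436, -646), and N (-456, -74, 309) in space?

With K as base: KL = (-74, 162, -321), KM = (-135, 520, -1022), KN = (-474, 10, -67).
KM × KN = (-24620, 475383, 245130).
KL · (KM × KN) = 147196.
Since 147196 ≠ 0, the four points are not coplanar.

No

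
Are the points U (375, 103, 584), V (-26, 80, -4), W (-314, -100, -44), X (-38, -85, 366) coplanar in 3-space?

With U as base: UV = (-401, -23, -588), UW = (-689, -203, -628), UX = (-413, -188, -218).
UW × UX = (-73810, 109162, 45693).
UV · (UW × UX) = 219600.
Since 219600 ≠ 0, the four points are not coplanar.

No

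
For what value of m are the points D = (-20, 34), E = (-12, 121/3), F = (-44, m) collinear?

15

The three points are collinear iff det[DE; DF] = 0.
This determinant is linear in m: (8)m + (-120) = 0, so m = 15.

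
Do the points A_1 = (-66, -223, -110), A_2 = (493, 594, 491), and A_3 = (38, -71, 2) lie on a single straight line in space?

A_1A_2 = (559, 817, 601), A_1A_3 = (104, 152, 112).
A_1A_2 × A_1A_3 = (152, -104, 0).
The cross product is nonzero, so the points do not lie on one line.

No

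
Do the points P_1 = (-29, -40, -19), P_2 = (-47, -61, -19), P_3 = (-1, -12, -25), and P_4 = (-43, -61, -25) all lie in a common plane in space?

Yes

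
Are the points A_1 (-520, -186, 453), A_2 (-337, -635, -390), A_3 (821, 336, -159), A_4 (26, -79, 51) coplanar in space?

No

A normal to the plane through A_1, A_2, A_3 is n = A_1A_2 × A_1A_3 = (714834, -1018467, 697635).
The plane has equation n·P = 133749837. For A_4: n·A_4 = 134623962.
134623962 ≠ 133749837, so A_4 is off the plane.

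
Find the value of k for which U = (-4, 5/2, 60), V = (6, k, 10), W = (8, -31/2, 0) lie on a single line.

Collinearity requires UV × UW = 0; each component is linear in k.
The x-component gives (-60)k + (-750) = 0, so k = -25/2.
The remaining components then also vanish.

-25/2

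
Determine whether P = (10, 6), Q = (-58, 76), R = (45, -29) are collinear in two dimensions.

No

PQ = (-68, 70), PR = (35, -35).
Twice the signed area of △PQR is (-68)(-35) − (70)(35) = -70.
The area is nonzero, so the three points are not collinear.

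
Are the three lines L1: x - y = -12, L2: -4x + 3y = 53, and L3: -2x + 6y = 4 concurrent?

Yes

Intersecting L1 and L2: solving the 2×2 system gives (x, y) = (-17, -5).
Substitute into L3: (-2)(-17) + (6)(-5) = 4.
This equals 4, so (-17, -5) lies on all three lines and they are concurrent.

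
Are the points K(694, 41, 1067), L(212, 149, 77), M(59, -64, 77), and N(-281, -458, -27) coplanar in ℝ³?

No

The four points are coplanar iff the 3×3 determinant with rows KL, KM, KN is zero.
Rows: (-482, 108, -990), (-635, -105, -990), (-975, -499, -1094).
Expanding along the first row: (-482)(-379140) − (108)(-270560) + (-990)(214490) = -379140.
Nonzero ⇒ not coplanar.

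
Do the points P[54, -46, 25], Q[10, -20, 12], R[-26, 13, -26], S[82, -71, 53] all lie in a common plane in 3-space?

Yes

The four points are coplanar iff the 3×3 determinant with rows PQ, PR, PS is zero.
Rows: (-44, 26, -13), (-80, 59, -51), (28, -25, 28).
Expanding along the first row: (-44)(377) − (26)(-812) + (-13)(348) = 0.
Zero determinant ⇒ coplanar.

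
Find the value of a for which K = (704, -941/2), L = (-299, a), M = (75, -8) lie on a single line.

Collinearity: (L − K) must be parallel to (M − K) = (-629, 925/2).
Cross-multiplying the components: (a − (-941/2))·(-629) = (-1003)·(925/2).
Solving gives a = 267.

267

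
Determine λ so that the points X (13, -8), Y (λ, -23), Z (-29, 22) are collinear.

34

The three points are collinear iff det[XY; XZ] = 0.
This determinant is linear in λ: (30)λ + (-1020) = 0, so λ = 34.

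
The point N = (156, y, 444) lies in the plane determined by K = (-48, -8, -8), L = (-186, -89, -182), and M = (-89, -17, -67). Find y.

A normal to the plane is n = KL × KM = (3213, -1008, -2079).
N lies in the plane iff n · KN = 0.
This gives (-1008)y + (-292320) = 0, so y = -290.

-290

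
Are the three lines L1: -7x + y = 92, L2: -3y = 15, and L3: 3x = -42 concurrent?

No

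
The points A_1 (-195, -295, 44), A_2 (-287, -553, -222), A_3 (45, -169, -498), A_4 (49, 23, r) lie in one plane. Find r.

-78

Normal to plane A_1A_2A_3: n = (173352, -113704, 50328); plane equation n·P = 1953472.
Requiring n·A_4 = 1953472: (50328)r + (5879056) = 1953472.
So r = -78.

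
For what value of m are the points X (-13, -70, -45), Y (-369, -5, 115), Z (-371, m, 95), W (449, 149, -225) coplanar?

-234

The points are coplanar iff XY · (XZ × XW) = 0.
Expanding, this is linear in m: (-9840)m + (-2302560) = 0.
So m = -234.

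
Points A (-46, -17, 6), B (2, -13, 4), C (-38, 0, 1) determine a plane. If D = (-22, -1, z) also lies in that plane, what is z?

Coplanarity requires AB · (AC × AD) = 0.
AB = (48, 4, -2), AC = (8, 17, -5); the triple product is linear in z with coefficient 784 and constant term -784.
Setting it to zero: z = 1.

1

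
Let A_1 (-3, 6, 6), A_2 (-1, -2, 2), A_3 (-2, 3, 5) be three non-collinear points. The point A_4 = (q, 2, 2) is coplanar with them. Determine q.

-3

The plane through A_1, A_2, A_3 has equation −4x − 2y + 2z = 12.
Substituting A_4: (-4)q + (0) = 12, so q = -3.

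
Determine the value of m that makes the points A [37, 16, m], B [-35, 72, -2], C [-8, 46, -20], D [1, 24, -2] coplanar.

Coplanarity ⇔ det[AB; AC; AD] = 0.
Expanding, this is linear in m: (360)m + (26640) = 0.
So m = -74.

-74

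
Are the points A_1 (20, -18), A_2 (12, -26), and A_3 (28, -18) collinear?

A_1A_2 = (-8, -8), A_1A_3 = (8, 0).
If collinear, A_1A_3 would be a scalar multiple of A_1A_2. But (-8)·(0) ≠ (-8)·(8) (difference 64), so they are not parallel; the points are not collinear.

No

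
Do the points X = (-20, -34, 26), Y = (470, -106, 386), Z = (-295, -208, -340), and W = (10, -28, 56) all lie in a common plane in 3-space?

Yes

The four points are coplanar iff the 3×3 determinant with rows XY, XZ, XW is zero.
Rows: (490, -72, 360), (-275, -174, -366), (30, 6, 30).
Expanding along the first row: (490)(-3024) − (-72)(2730) + (360)(3570) = 0.
Zero determinant ⇒ coplanar.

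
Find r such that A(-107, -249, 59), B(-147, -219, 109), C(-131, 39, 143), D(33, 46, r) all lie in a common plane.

-36

The points are coplanar iff AB · (AC × AD) = 0.
Expanding, this is linear in r: (-10800)r + (-388800) = 0.
So r = -36.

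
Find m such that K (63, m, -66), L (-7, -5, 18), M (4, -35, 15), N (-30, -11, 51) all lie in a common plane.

-29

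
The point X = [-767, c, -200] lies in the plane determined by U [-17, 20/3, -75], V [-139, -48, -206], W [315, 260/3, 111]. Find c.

A normal to the plane is n = UV × UW = (312, -20800, 25168/3).
X lies in the plane iff n · UX = 0.
This gives (-20800)c + (-1144000) = 0, so c = -55.

-55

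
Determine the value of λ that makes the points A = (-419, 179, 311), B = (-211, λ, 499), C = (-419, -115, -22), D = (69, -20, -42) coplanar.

393

The points are coplanar iff AB · (AC × AD) = 0.
Expanding, this is linear in λ: (-162504)λ + (63864072) = 0.
So λ = 393.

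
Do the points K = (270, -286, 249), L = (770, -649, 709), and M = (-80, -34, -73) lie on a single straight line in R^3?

No

KL = (500, -363, 460), KM = (-350, 252, -322).
KL × KM = (966, 0, -1050).
The cross product is nonzero, so the points do not lie on one line.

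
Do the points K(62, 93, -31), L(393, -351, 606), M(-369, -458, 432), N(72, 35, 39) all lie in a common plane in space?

With K as base: KL = (331, -444, 637), KM = (-431, -551, 463), KN = (10, -58, 70).
KM × KN = (-11716, 34800, 30508).
KL · (KM × KN) = 104400.
Since 104400 ≠ 0, the four points are not coplanar.

No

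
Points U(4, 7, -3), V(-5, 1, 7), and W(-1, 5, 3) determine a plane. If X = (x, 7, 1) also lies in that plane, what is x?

1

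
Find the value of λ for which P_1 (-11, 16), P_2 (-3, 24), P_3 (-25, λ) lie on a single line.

2

The three points are collinear iff det[P_1P_2; P_1P_3] = 0.
This determinant is linear in λ: (8)λ + (-16) = 0, so λ = 2.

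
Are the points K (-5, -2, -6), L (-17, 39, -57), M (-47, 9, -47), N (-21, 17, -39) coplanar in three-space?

With K as base: KL = (-12, 41, -51), KM = (-42, 11, -41), KN = (-16, 19, -33).
KM × KN = (416, -730, -622).
KL · (KM × KN) = -3200.
Since -3200 ≠ 0, the four points are not coplanar.

No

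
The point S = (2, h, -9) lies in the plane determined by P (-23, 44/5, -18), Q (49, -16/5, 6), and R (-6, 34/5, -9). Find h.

24/5

A normal to the plane is n = PQ × PR = (-60, -240, 60).
S lies in the plane iff n · PS = 0.
This gives (-240)h + (1152) = 0, so h = 24/5.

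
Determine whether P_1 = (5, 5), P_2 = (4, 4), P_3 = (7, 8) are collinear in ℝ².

No

P_1P_2 = (-1, -1), P_1P_3 = (2, 3).
Twice the signed area of △P_1P_2P_3 is (-1)(3) − (-1)(2) = -1.
The area is nonzero, so the three points are not collinear.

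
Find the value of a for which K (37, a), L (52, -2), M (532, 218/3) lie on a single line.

-13/3

Collinearity: (K − L) must be parallel to (M − L) = (480, 224/3).
Cross-multiplying the components: (a − (-2))·(480) = (-15)·(224/3).
Solving gives a = -13/3.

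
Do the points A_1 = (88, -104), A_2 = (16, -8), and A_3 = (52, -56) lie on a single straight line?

A_1A_2 = (-72, 96), A_1A_3 = (-36, 48).
Twice the signed area of △A_1A_2A_3 is (-72)(48) − (96)(-36) = 0.
The triangle is degenerate (zero area), so the points are collinear.

Yes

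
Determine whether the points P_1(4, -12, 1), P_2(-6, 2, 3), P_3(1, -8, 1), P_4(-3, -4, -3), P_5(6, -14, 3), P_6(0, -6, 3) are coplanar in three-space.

Yes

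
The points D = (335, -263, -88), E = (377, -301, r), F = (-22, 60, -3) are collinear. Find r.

-98

Collinearity requires DE × DF = 0; each component is linear in r.
The x-component gives (-323)r + (-31654) = 0, so r = -98.
The remaining components then also vanish.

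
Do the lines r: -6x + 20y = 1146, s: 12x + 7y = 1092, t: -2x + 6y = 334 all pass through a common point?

Yes

The three lines meet at one point iff the augmented coefficient matrix [aᵢ bᵢ cᵢ] has rank < 3, i.e. its determinant vanishes.
Here the determinant is 0.
It vanishes, so the lines are concurrent at (49, 72).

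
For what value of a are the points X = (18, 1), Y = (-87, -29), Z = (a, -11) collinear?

-24

Collinearity: (Z − X) must be parallel to (Y − X) = (-105, -30).
Cross-multiplying the components: (a − 18)·(-30) = (-12)·(-105).
Solving gives a = -24.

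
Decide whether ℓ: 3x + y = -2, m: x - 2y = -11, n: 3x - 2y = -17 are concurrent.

No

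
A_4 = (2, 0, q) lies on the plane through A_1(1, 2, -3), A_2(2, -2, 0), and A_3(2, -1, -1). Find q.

The plane through A_1, A_2, A_3 has equation 1x + 1y + 1z = 0.
Substituting A_4: (1)q + (2) = 0, so q = -2.

-2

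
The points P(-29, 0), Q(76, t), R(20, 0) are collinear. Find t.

0

The three points are collinear iff det[PQ; PR] = 0.
This determinant is linear in t: (-49)t + (0) = 0, so t = 0.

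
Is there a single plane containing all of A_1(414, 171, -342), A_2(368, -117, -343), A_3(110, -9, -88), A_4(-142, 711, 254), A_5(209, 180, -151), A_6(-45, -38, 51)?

The plane through A_1, A_2, A_3 has normal n = A_1A_2 × A_1A_3 = (-73332, 11988, -79272) and equation n·P = -1198476.
Checking the remaining points: n·A_4 = -1198476, n·A_5 = -1198476, n·A_6 = -1198476.
All equal -1198476, so all 6 points lie in one plane.

Yes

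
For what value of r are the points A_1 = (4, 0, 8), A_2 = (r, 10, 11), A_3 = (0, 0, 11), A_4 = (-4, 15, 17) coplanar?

8/3

Normal to plane A_1A_3A_4: n = (-45, 12, -60); plane equation n·P = -660.
Requiring n·A_2 = -660: (-45)r + (-540) = -660.
So r = 8/3.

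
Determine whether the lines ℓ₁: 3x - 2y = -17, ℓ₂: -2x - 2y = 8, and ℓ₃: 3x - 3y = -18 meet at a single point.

The three lines meet at one point iff the augmented coefficient matrix [aᵢ bᵢ cᵢ] has rank < 3, i.e. its determinant vanishes.
Here the determinant is 0.
It vanishes, so the lines are concurrent at (-5, 1).

Yes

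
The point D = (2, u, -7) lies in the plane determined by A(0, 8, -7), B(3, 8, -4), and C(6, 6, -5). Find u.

The plane through A, B, C has equation 6x + 12y − 6z = 138.
Substituting D: (12)u + (54) = 138, so u = 7.

7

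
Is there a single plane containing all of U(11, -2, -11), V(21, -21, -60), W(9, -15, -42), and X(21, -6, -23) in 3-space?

No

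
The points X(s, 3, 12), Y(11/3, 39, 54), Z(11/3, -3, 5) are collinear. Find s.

11/3

Collinearity requires XY × XZ = 0; each component is linear in s.
The y-component gives (-49)s + (539/3) = 0, so s = 11/3.
The remaining components then also vanish.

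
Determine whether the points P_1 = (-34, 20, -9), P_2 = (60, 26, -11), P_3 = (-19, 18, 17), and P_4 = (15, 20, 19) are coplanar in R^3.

No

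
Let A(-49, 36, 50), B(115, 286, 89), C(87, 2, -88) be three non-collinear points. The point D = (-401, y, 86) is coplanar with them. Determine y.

-331

The plane through A, B, C has equation −33174x + 27936y − 39576z = 652422.
Substituting D: (27936)y + (9899238) = 652422, so y = -331.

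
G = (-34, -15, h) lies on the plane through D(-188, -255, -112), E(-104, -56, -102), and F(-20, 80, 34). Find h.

156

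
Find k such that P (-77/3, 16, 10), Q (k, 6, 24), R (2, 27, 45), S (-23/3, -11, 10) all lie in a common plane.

-5

Normal to plane PRS: n = (945, 630, -945); plane equation n·X = -23625.
Requiring n·Q = -23625: (945)k + (-18900) = -23625.
So k = -5.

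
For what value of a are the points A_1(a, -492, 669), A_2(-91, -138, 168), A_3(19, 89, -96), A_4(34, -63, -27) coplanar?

-336

Coplanarity ⇔ det[A_1A_2; A_1A_3; A_1A_4] = 0.
Expanding, this is linear in a: (24465)a + (8220240) = 0.
So a = -336.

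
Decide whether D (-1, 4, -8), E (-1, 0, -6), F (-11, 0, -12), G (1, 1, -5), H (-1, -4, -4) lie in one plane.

No

The plane through D, E, F has normal n = DE × DF = (24, -20, -40) and equation n·P = 216.
Checking the remaining points: n·G = 204, n·H = 216.
Since n·G = 204 ≠ 216, G is off the plane and the points are not all coplanar.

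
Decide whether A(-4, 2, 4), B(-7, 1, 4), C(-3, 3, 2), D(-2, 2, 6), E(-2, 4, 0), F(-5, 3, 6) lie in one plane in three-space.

No

The plane through A, B, C has normal n = AB × AC = (2, -6, -2) and equation n·P = -28.
Checking the remaining points: n·D = -28, n·E = -28, n·F = -40.
Since n·F = -40 ≠ -28, F is off the plane and the points are not all coplanar.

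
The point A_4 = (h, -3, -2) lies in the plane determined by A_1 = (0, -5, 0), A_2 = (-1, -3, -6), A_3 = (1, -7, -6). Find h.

-1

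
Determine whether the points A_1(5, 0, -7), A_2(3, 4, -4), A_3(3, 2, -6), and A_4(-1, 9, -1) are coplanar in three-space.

A normal to the plane through A_1, A_2, A_3 is n = A_1A_2 × A_1A_3 = (-2, -4, 4).
The plane has equation n·P = -38. For A_4: n·A_4 = -38.
Equal, so A_4 lies in the plane and all four are coplanar.

Yes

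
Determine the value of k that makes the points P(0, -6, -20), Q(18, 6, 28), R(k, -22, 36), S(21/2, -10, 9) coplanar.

20

Normal to plane PQS: n = (540, -18, -198); plane equation n·X = 4068.
Requiring n·R = 4068: (540)k + (-6732) = 4068.
So k = 20.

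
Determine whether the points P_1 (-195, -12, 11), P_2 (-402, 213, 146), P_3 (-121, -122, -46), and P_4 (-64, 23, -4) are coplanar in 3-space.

With P_1 as base: P_1P_2 = (-207, 225, 135), P_1P_3 = (74, -110, -57), P_1P_4 = (131, 35, -15).
P_1P_3 × P_1P_4 = (3645, -6357, 17000).
P_1P_2 · (P_1P_3 × P_1P_4) = 110160.
Since 110160 ≠ 0, the four points are not coplanar.

No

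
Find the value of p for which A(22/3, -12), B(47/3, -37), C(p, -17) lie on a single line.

The three points are collinear iff det[AB; AC] = 0.
This determinant is linear in p: (25)p + (-225) = 0, so p = 9.

9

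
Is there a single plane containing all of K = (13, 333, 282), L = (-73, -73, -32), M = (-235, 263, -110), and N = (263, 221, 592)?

Yes

A normal to the plane through K, L, M is n = KL × KM = (137172, 44160, -94668).
The plane has equation n·P = -10207860. For N: n·N = -10207860.
Equal, so N lies in the plane and all four are coplanar.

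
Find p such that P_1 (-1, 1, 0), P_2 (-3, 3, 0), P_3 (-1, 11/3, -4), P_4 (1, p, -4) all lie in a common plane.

5/3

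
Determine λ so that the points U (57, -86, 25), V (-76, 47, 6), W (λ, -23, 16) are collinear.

-6

Direction UV = (-133, 133, -19). From the y-coordinate of W, the parameter along the line is τ = (-23 − (-86))/133 = 9/19.
Then λ = 57 + 9/19·(-133) = -6.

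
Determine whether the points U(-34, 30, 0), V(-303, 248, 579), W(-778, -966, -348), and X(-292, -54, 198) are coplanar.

A normal to the plane through U, V, W is n = UV × UW = (500820, -524388, 430116).
The plane has equation n·P = -32759520. For X: n·X = -32759520.
Equal, so X lies in the plane and all four are coplanar.

Yes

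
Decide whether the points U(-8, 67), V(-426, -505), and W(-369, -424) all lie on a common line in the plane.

No

UV = (-418, -572), UW = (-361, -491).
Twice the signed area of △UVW is (-418)(-491) − (-572)(-361) = -1254.
The area is nonzero, so the three points are not collinear.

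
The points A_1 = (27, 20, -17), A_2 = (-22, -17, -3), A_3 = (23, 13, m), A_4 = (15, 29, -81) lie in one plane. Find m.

-1

Normal to plane A_1A_2A_4: n = (2242, -3304, -885); plane equation n·P = 9499.
Requiring n·A_3 = 9499: (-885)m + (8614) = 9499.
So m = -1.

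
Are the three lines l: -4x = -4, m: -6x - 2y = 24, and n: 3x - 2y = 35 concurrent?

The three lines meet at one point iff the augmented coefficient matrix [aᵢ bᵢ cᵢ] has rank < 3, i.e. its determinant vanishes.
Here the determinant is 16.
Nonzero, so no common point exists.

No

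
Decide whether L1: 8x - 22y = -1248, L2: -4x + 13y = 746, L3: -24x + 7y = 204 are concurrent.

Intersecting L1 and L2: solving the 2×2 system gives (x, y) = (47/4, 61).
Substitute into L3: (-24)(47/4) + (7)(61) = 145.
But L3 requires 204 ≠ 145, so the three lines have no common point.

No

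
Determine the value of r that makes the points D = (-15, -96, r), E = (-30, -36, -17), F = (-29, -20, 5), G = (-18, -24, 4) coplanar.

Coplanarity ⇔ det[DE; DF; DG] = 0.
Expanding, this is linear in r: (180)r + (16560) = 0.
So r = -92.

-92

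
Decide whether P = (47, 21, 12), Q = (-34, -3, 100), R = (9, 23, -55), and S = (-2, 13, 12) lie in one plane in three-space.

The four points are coplanar iff the 3×3 determinant with rows PQ, PR, PS is zero.
Rows: (-81, -24, 88), (-38, 2, -67), (-49, -8, 0).
Expanding along the first row: (-81)(-536) − (-24)(-3283) + (88)(402) = 0.
Zero determinant ⇒ coplanar.

Yes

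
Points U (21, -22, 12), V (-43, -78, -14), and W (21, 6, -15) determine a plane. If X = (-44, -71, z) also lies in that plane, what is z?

-22

Coplanarity requires UV · (UW × UX) = 0.
UV = (-64, -56, -26), UW = (0, 28, -27); the triple product is linear in z with coefficient -1792 and constant term -39424.
Setting it to zero: z = -22.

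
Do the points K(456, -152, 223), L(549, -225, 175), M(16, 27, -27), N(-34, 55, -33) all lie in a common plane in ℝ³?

With K as base: KL = (93, -73, -48), KM = (-440, 179, -250), KN = (-490, 207, -256).
KM × KN = (5926, 9860, -3370).
KL · (KM × KN) = -6902.
Since -6902 ≠ 0, the four points are not coplanar.

No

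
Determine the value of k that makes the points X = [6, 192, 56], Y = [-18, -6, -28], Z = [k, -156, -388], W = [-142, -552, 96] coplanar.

Normal to plane XYW: n = (-70416, 13392, -11448); plane equation n·P = 1507680.
Requiring n·Z = 1507680: (-70416)k + (2352672) = 1507680.
So k = 12.

12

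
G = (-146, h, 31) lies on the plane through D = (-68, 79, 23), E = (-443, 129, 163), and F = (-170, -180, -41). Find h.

33

A normal to the plane is n = DE × DF = (33060, -38280, 102225).
G lies in the plane iff n · DG = 0.
This gives (-38280)h + (1263240) = 0, so h = 33.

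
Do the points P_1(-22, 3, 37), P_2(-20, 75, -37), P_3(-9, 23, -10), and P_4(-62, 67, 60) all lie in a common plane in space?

Yes

A normal to the plane through P_1, P_2, P_3 is n = P_1P_2 × P_1P_3 = (-1904, -868, -896).
The plane has equation n·P = 6132. For P_4: n·P_4 = 6132.
Equal, so P_4 lies in the plane and all four are coplanar.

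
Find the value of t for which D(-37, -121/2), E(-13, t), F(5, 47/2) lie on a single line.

-25/2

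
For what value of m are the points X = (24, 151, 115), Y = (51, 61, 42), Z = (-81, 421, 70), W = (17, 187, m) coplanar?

The points are coplanar iff XY · (XZ × XW) = 0.
Expanding, this is linear in m: (-2160)m + (401760) = 0.
So m = 186.

186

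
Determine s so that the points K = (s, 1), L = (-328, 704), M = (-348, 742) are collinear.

42

The three points are collinear iff det[KL; KM] = 0.
This determinant is linear in s: (-38)s + (1596) = 0, so s = 42.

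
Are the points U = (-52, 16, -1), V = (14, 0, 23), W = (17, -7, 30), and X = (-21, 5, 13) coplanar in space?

The four points are coplanar iff the 3×3 determinant with rows UV, UW, UX is zero.
Rows: (66, -16, 24), (69, -23, 31), (31, -11, 14).
Expanding along the first row: (66)(19) − (-16)(5) + (24)(-46) = 230.
Nonzero ⇒ not coplanar.

No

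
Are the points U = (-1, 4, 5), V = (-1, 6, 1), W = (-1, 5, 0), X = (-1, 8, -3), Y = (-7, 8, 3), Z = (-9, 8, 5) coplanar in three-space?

No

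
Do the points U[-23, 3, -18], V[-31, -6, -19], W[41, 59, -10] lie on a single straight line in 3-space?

No

UV = (-8, -9, -1), UW = (64, 56, 8).
UV × UW = (-16, 0, 128).
The cross product is nonzero, so the points do not lie on one line.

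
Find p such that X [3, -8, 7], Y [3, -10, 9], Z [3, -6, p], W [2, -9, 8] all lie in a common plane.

Coplanarity ⇔ det[XY; XZ; XW] = 0.
Expanding, this is linear in p: (2)p + (-10) = 0.
So p = 5.

5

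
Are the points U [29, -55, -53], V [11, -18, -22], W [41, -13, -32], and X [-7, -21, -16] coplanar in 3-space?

Yes

A normal to the plane through U, V, W is n = UV × UW = (-525, 750, -1200).
The plane has equation n·P = 7125. For X: n·X = 7125.
Equal, so X lies in the plane and all four are coplanar.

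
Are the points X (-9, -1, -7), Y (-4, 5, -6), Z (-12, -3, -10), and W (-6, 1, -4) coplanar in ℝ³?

The four points are coplanar iff the 3×3 determinant with rows XY, XZ, XW is zero.
Rows: (5, 6, 1), (-3, -2, -3), (3, 2, 3).
Expanding along the first row: (5)(0) − (6)(0) + (1)(0) = 0.
Zero determinant ⇒ coplanar.

Yes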